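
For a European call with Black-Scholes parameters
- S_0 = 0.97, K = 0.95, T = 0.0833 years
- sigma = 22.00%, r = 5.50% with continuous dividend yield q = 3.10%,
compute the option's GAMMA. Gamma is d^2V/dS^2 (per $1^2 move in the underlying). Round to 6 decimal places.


d1 = 0.3913508686; d2 = 0.3278550419
phi(d1) = 0.3695326114; exp(-qT) = 0.9974210313; exp(-rT) = 0.9954289791
Gamma = exp(-qT) * phi(d1) / (S * sigma * sqrt(T)) = 0.9974210313 * 0.3695326114 / (0.9700 * 0.2200 * 0.2886173938) = 5.984314

Answer: Gamma = 5.984314


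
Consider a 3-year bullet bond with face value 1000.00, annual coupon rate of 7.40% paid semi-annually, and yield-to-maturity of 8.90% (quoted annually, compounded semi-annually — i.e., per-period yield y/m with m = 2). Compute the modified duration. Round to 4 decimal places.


Answer: Modified duration = 2.6221

Derivation:
Coupon per period c = face * coupon_rate / m = 37.000000
Periods per year m = 2; per-period yield y/m = 0.044500
Number of cashflows N = 6
Cashflows (t years, CF_t, discount factor 1/(1+y/m)^(m*t), PV):
  t = 0.5000: CF_t = 37.000000, DF = 0.957396, PV = 35.423648
  t = 1.0000: CF_t = 37.000000, DF = 0.916607, PV = 33.914454
  t = 1.5000: CF_t = 37.000000, DF = 0.877556, PV = 32.469559
  t = 2.0000: CF_t = 37.000000, DF = 0.840168, PV = 31.086222
  t = 2.5000: CF_t = 37.000000, DF = 0.804374, PV = 29.761821
  t = 3.0000: CF_t = 1037.000000, DF = 0.770104, PV = 798.597765
Price P = sum_t PV_t = 961.253470
First compute Macaulay numerator sum_t t * PV_t:
  t * PV_t at t = 0.5000: 17.711824
  t * PV_t at t = 1.0000: 33.914454
  t * PV_t at t = 1.5000: 48.704339
  t * PV_t at t = 2.0000: 62.172444
  t * PV_t at t = 2.5000: 74.404553
  t * PV_t at t = 3.0000: 2395.793295
Macaulay duration D = 2632.700910 / 961.253470 = 2.738821
Modified duration = D / (1 + y/m) = 2.738821 / (1 + 0.044500) = 2.622136


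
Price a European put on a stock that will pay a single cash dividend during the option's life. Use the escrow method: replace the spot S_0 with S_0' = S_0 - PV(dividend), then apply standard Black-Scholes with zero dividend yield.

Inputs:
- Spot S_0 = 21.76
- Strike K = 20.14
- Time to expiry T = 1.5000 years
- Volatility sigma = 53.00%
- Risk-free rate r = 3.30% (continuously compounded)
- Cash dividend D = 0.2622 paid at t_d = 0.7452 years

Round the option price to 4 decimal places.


PV(D) = D * exp(-r * t_d) = 0.2622 * 0.97570831 = 0.25583072
S_0' = S_0 - PV(D) = 21.7600 - 0.25583072 = 21.50416928
d1 = (ln(S_0'/K) + (r + sigma^2/2)*T) / (sigma*sqrt(T)) = 0.50178175
d2 = d1 - sigma*sqrt(T) = -0.14733304
exp(-rT) = 0.95170516
N(-d1) = 0.30791053; N(-d2) = 0.55856542
P = K * exp(-rT) * N(-d2) - S_0' * N(-d1) = 20.1400 * 0.95170516 * 0.55856542 - 21.50416928 * 0.30791053 = 4.0849

Answer: Price = 4.0849


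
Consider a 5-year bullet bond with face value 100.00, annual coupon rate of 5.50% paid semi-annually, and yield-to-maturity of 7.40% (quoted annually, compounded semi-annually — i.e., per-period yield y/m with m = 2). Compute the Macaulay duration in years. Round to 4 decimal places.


Coupon per period c = face * coupon_rate / m = 2.750000
Periods per year m = 2; per-period yield y/m = 0.037000
Number of cashflows N = 10
Cashflows (t years, CF_t, discount factor 1/(1+y/m)^(m*t), PV):
  t = 0.5000: CF_t = 2.750000, DF = 0.964320, PV = 2.651880
  t = 1.0000: CF_t = 2.750000, DF = 0.929913, PV = 2.557262
  t = 1.5000: CF_t = 2.750000, DF = 0.896734, PV = 2.466019
  t = 2.0000: CF_t = 2.750000, DF = 0.864739, PV = 2.378032
  t = 2.5000: CF_t = 2.750000, DF = 0.833885, PV = 2.293184
  t = 3.0000: CF_t = 2.750000, DF = 0.804132, PV = 2.211364
  t = 3.5000: CF_t = 2.750000, DF = 0.775441, PV = 2.132462
  t = 4.0000: CF_t = 2.750000, DF = 0.747773, PV = 2.056377
  t = 4.5000: CF_t = 2.750000, DF = 0.721093, PV = 1.983005
  t = 5.0000: CF_t = 102.750000, DF = 0.695364, PV = 71.448689
Price P = sum_t PV_t = 92.178274
Macaulay numerator sum_t t * PV_t:
  t * PV_t at t = 0.5000: 1.325940
  t * PV_t at t = 1.0000: 2.557262
  t * PV_t at t = 1.5000: 3.699029
  t * PV_t at t = 2.0000: 4.756064
  t * PV_t at t = 2.5000: 5.732960
  t * PV_t at t = 3.0000: 6.634091
  t * PV_t at t = 3.5000: 7.463619
  t * PV_t at t = 4.0000: 8.225506
  t * PV_t at t = 4.5000: 8.923524
  t * PV_t at t = 5.0000: 357.243447
Macaulay duration D = (sum_t t * PV_t) / P = 406.561441 / 92.178274 = 4.410599

Answer: Macaulay duration = 4.4106 years


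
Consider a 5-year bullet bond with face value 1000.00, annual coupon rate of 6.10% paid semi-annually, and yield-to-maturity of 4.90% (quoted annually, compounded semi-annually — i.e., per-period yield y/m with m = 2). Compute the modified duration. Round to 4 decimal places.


Answer: Modified duration = 4.2973

Derivation:
Coupon per period c = face * coupon_rate / m = 30.500000
Periods per year m = 2; per-period yield y/m = 0.024500
Number of cashflows N = 10
Cashflows (t years, CF_t, discount factor 1/(1+y/m)^(m*t), PV):
  t = 0.5000: CF_t = 30.500000, DF = 0.976086, PV = 29.770620
  t = 1.0000: CF_t = 30.500000, DF = 0.952744, PV = 29.058682
  t = 1.5000: CF_t = 30.500000, DF = 0.929960, PV = 28.363770
  t = 2.0000: CF_t = 30.500000, DF = 0.907721, PV = 27.685476
  t = 2.5000: CF_t = 30.500000, DF = 0.886013, PV = 27.023402
  t = 3.0000: CF_t = 30.500000, DF = 0.864825, PV = 26.377162
  t = 3.5000: CF_t = 30.500000, DF = 0.844143, PV = 25.746376
  t = 4.0000: CF_t = 30.500000, DF = 0.823957, PV = 25.130674
  t = 4.5000: CF_t = 30.500000, DF = 0.804252, PV = 24.529696
  t = 5.0000: CF_t = 1030.500000, DF = 0.785019, PV = 808.962460
Price P = sum_t PV_t = 1052.648318
First compute Macaulay numerator sum_t t * PV_t:
  t * PV_t at t = 0.5000: 14.885310
  t * PV_t at t = 1.0000: 29.058682
  t * PV_t at t = 1.5000: 42.545655
  t * PV_t at t = 2.0000: 55.370951
  t * PV_t at t = 2.5000: 67.558506
  t * PV_t at t = 3.0000: 79.131485
  t * PV_t at t = 3.5000: 90.112315
  t * PV_t at t = 4.0000: 100.522696
  t * PV_t at t = 4.5000: 110.383634
  t * PV_t at t = 5.0000: 4044.812301
Macaulay duration D = 4634.381535 / 1052.648318 = 4.402592
Modified duration = D / (1 + y/m) = 4.402592 / (1 + 0.024500) = 4.297308


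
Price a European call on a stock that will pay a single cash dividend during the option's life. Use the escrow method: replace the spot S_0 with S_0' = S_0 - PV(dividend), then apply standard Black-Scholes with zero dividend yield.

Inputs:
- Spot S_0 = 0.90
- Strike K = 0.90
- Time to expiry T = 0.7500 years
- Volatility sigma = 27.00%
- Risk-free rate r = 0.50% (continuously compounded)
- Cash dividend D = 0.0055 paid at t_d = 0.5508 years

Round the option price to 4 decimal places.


Answer: Price = 0.0823

Derivation:
PV(D) = D * exp(-r * t_d) = 0.0055 * 0.99724979 = 0.00548487
S_0' = S_0 - PV(D) = 0.9000 - 0.00548487 = 0.89451513
d1 = (ln(S_0'/K) + (r + sigma^2/2)*T) / (sigma*sqrt(T)) = 0.10680787
d2 = d1 - sigma*sqrt(T) = -0.12701899
exp(-rT) = 0.99625702
N(d1) = 0.54252930; N(d2) = 0.44946269
C = S_0' * N(d1) - K * exp(-rT) * N(d2) = 0.89451513 * 0.54252930 - 0.9000 * 0.99625702 * 0.44946269 = 0.0823


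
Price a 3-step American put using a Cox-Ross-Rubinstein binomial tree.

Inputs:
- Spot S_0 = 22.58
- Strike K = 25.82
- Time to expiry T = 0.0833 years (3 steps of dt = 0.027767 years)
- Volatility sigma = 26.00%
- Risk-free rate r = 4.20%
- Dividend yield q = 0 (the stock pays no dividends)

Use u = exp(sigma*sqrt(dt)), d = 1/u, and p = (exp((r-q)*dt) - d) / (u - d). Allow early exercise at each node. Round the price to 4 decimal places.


Answer: Price = V(0,0) = 3.2400

Derivation:
dt = T/N = 0.027767
u = exp(sigma*sqrt(dt)) = 1.044277; d = 1/u = 0.957600
p = (exp((r-q)*dt) - d) / (u - d) = 0.502633
Discount per step: exp(-r*dt) = 0.998834
Stock lattice S(k, i) with i counting down-moves:
  k=0: S(0,0) = 22.5800
  k=1: S(1,0) = 23.5798; S(1,1) = 21.6226
  k=2: S(2,0) = 24.6238; S(2,1) = 22.5800; S(2,2) = 20.7058
  k=3: S(3,0) = 25.7141; S(3,1) = 23.5798; S(3,2) = 21.6226; S(3,3) = 19.8279
Terminal payoffs V(N, i) = max(K - S_T, 0):
  V(3,0) = 0.105924; V(3,1) = 2.240228; V(3,2) = 4.197382; V(3,3) = 5.992090
Backward induction: V(k, i) = exp(-r*dt) * [p * V(k+1, i) + (1-p) * V(k+1, i+1)]; then take max(V_cont, immediate exercise) for American.
  V(2,0) = exp(-r*dt) * [p*0.105924 + (1-p)*2.240228] = 1.166096; exercise = 1.196189; V(2,0) = max -> 1.196189
  V(2,1) = exp(-r*dt) * [p*2.240228 + (1-p)*4.197382] = 3.209906; exercise = 3.240000; V(2,1) = max -> 3.240000
  V(2,2) = exp(-r*dt) * [p*4.197382 + (1-p)*5.992090] = 5.084078; exercise = 5.114172; V(2,2) = max -> 5.114172
  V(1,0) = exp(-r*dt) * [p*1.196189 + (1-p)*3.240000] = 2.210134; exercise = 2.240228; V(1,0) = max -> 2.240228
  V(1,1) = exp(-r*dt) * [p*3.240000 + (1-p)*5.114172] = 4.167288; exercise = 4.197382; V(1,1) = max -> 4.197382
  V(0,0) = exp(-r*dt) * [p*2.240228 + (1-p)*4.197382] = 3.209906; exercise = 3.240000; V(0,0) = max -> 3.240000


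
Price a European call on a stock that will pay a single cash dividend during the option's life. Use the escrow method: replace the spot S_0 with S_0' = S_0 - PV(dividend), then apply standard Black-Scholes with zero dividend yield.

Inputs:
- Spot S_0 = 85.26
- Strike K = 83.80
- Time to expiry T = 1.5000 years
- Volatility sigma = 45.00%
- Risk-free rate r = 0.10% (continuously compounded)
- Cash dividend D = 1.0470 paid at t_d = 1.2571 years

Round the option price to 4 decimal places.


Answer: Price = 18.4972

Derivation:
PV(D) = D * exp(-r * t_d) = 1.0470 * 0.99874369 = 1.04568464
S_0' = S_0 - PV(D) = 85.2600 - 1.04568464 = 84.21431536
d1 = (ln(S_0'/K) + (r + sigma^2/2)*T) / (sigma*sqrt(T)) = 0.28723790
d2 = d1 - sigma*sqrt(T) = -0.26389729
exp(-rT) = 0.99850112
N(d1) = 0.61303492; N(d2) = 0.39592953
C = S_0' * N(d1) - K * exp(-rT) * N(d2) = 84.21431536 * 0.61303492 - 83.8000 * 0.99850112 * 0.39592953 = 18.4972


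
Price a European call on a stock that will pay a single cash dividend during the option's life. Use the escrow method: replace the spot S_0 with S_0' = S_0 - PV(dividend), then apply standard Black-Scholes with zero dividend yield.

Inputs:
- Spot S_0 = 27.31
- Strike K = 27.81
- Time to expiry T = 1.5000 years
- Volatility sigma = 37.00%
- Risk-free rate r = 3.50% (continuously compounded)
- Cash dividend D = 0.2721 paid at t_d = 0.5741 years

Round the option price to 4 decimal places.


PV(D) = D * exp(-r * t_d) = 0.2721 * 0.98010703 = 0.26668712
S_0' = S_0 - PV(D) = 27.3100 - 0.26668712 = 27.04331288
d1 = (ln(S_0'/K) + (r + sigma^2/2)*T) / (sigma*sqrt(T)) = 0.28074042
d2 = d1 - sigma*sqrt(T) = -0.17241518
exp(-rT) = 0.94885432
N(d1) = 0.61054525; N(d2) = 0.43155557
C = S_0' * N(d1) - K * exp(-rT) * N(d2) = 27.04331288 * 0.61054525 - 27.8100 * 0.94885432 * 0.43155557 = 5.1234

Answer: Price = 5.1234


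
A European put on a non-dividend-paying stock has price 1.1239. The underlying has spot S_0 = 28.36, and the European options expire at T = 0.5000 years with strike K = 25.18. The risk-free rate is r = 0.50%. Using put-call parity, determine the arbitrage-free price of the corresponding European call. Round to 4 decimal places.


Answer: Call price = 4.3668

Derivation:
Put-call parity: C - P = S_0 * exp(-qT) - K * exp(-rT).
S_0 * exp(-qT) = 28.3600 * 1.00000000 = 28.36000000
K * exp(-rT) = 25.1800 * 0.99750312 = 25.11712862
C = P + S*exp(-qT) - K*exp(-rT)
C = 1.1239 + 28.36000000 - 25.11712862 = 4.3668


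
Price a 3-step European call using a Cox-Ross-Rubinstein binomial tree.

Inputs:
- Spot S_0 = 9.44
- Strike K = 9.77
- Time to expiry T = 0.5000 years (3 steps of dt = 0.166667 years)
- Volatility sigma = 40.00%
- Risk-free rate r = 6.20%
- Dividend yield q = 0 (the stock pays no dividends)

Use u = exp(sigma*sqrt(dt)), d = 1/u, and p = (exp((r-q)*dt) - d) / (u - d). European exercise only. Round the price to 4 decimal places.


dt = T/N = 0.166667
u = exp(sigma*sqrt(dt)) = 1.177389; d = 1/u = 0.849337
p = (exp((r-q)*dt) - d) / (u - d) = 0.490928
Discount per step: exp(-r*dt) = 0.989720
Stock lattice S(k, i) with i counting down-moves:
  k=0: S(0,0) = 9.4400
  k=1: S(1,0) = 11.1146; S(1,1) = 8.0177
  k=2: S(2,0) = 13.0862; S(2,1) = 9.4400; S(2,2) = 6.8098
  k=3: S(3,0) = 15.4075; S(3,1) = 11.1146; S(3,2) = 8.0177; S(3,3) = 5.7838
Terminal payoffs V(N, i) = max(S_T - K, 0):
  V(3,0) = 5.637493; V(3,1) = 1.344553; V(3,2) = 0.000000; V(3,3) = 0.000000
Backward induction: V(k, i) = exp(-r*dt) * [p * V(k+1, i) + (1-p) * V(k+1, i+1)].
  V(2,0) = exp(-r*dt) * [p*5.637493 + (1-p)*1.344553] = 3.416589
  V(2,1) = exp(-r*dt) * [p*1.344553 + (1-p)*0.000000] = 0.653293
  V(2,2) = exp(-r*dt) * [p*0.000000 + (1-p)*0.000000] = 0.000000
  V(1,0) = exp(-r*dt) * [p*3.416589 + (1-p)*0.653293] = 1.989211
  V(1,1) = exp(-r*dt) * [p*0.653293 + (1-p)*0.000000] = 0.317423
  V(0,0) = exp(-r*dt) * [p*1.989211 + (1-p)*0.317423] = 1.126450

Answer: Price = V(0,0) = 1.1265


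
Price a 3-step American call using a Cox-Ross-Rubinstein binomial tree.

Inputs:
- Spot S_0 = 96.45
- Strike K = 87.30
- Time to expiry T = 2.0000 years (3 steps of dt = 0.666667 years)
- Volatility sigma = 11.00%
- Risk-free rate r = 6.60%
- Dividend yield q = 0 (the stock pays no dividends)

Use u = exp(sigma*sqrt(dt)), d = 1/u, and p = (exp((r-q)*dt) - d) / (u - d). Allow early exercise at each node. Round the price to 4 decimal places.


dt = T/N = 0.666667
u = exp(sigma*sqrt(dt)) = 1.093971; d = 1/u = 0.914101
p = (exp((r-q)*dt) - d) / (u - d) = 0.727643
Discount per step: exp(-r*dt) = 0.956954
Stock lattice S(k, i) with i counting down-moves:
  k=0: S(0,0) = 96.4500
  k=1: S(1,0) = 105.5135; S(1,1) = 88.1650
  k=2: S(2,0) = 115.4288; S(2,1) = 96.4500; S(2,2) = 80.5917
  k=3: S(3,0) = 126.2758; S(3,1) = 105.5135; S(3,2) = 88.1650; S(3,3) = 73.6689
Terminal payoffs V(N, i) = max(S_T - K, 0):
  V(3,0) = 38.975826; V(3,1) = 18.213548; V(3,2) = 0.865005; V(3,3) = 0.000000
Backward induction: V(k, i) = exp(-r*dt) * [p * V(k+1, i) + (1-p) * V(k+1, i+1)]; then take max(V_cont, immediate exercise) for American.
  V(2,0) = exp(-r*dt) * [p*38.975826 + (1-p)*18.213548] = 31.886731; exercise = 28.128811; V(2,0) = max -> 31.886731
  V(2,1) = exp(-r*dt) * [p*18.213548 + (1-p)*0.865005] = 12.907920; exercise = 9.150000; V(2,1) = max -> 12.907920
  V(2,2) = exp(-r*dt) * [p*0.865005 + (1-p)*0.000000] = 0.602321; exercise = 0.000000; V(2,2) = max -> 0.602321
  V(1,0) = exp(-r*dt) * [p*31.886731 + (1-p)*12.907920] = 25.567624; exercise = 18.213548; V(1,0) = max -> 25.567624
  V(1,1) = exp(-r*dt) * [p*12.907920 + (1-p)*0.602321] = 9.145036; exercise = 0.865005; V(1,1) = max -> 9.145036
  V(0,0) = exp(-r*dt) * [p*25.567624 + (1-p)*9.145036] = 20.186766; exercise = 9.150000; V(0,0) = max -> 20.186766

Answer: Price = V(0,0) = 20.1868


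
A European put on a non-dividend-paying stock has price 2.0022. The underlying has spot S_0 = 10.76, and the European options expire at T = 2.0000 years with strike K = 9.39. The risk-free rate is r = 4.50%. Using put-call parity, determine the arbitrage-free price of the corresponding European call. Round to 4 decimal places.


Put-call parity: C - P = S_0 * exp(-qT) - K * exp(-rT).
S_0 * exp(-qT) = 10.7600 * 1.00000000 = 10.76000000
K * exp(-rT) = 9.3900 * 0.91393119 = 8.58181383
C = P + S*exp(-qT) - K*exp(-rT)
C = 2.0022 + 10.76000000 - 8.58181383 = 4.1804

Answer: Call price = 4.1804


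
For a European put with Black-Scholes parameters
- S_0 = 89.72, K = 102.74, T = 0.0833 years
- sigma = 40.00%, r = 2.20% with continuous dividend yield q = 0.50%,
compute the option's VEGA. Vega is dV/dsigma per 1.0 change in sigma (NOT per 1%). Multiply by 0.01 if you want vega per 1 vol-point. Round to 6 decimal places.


Answer: Vega = 5.615459

Derivation:
d1 = -1.1037771642; d2 = -1.2192241217
phi(d1) = 0.2169473574; exp(-qT) = 0.9995835867; exp(-rT) = 0.9981690782
Vega = S * exp(-qT) * phi(d1) * sqrt(T) = 89.7200 * 0.9995835867 * 0.2169473574 * 0.2886173938 = 5.615459


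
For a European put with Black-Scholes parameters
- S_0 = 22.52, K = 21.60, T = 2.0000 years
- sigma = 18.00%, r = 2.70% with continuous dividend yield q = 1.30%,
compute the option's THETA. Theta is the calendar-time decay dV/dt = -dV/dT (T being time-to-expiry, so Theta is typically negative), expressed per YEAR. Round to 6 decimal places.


Answer: Theta = -0.368107

Derivation:
d1 = 0.4011278828; d2 = 0.1465694416
phi(d1) = 0.3681037974; exp(-qT) = 0.9743350896; exp(-rT) = 0.9474321065
Theta = -S*exp(-qT)*phi(d1)*sigma/(2*sqrt(T)) + r*K*exp(-rT)*N(-d2) - q*S*exp(-qT)*N(-d1)
N(-d1) = 0.3441629866; N(-d2) = 0.4417359376; sqrt(T) = 1.4142135624
Term 1 = -22.5200 * 0.9743350896 * 0.3681037974 * 0.1800 / (2 * 1.4142135624) = -0.5140135160
Term 2 = 0.0270 * 21.6000 * 0.9474321065 * 0.4417359376 = 0.2440778371
Term 3 = -0.0130 * 22.5200 * 0.9743350896 * 0.3441629866 = -0.0981712326
Theta = -0.5140135160 + (0.2440778371) + (-0.0981712326) = -0.368107


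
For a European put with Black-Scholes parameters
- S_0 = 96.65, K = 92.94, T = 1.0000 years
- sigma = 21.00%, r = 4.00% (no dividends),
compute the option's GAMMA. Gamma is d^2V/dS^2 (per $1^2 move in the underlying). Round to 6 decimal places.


d1 = 0.4818670571; d2 = 0.2718670571
phi(d1) = 0.3552134283; exp(-qT) = 1.0000000000; exp(-rT) = 0.9607894392
Gamma = exp(-qT) * phi(d1) / (S * sigma * sqrt(T)) = 1.0000000000 * 0.3552134283 / (96.6500 * 0.2100 * 1.0000000000) = 0.017501

Answer: Gamma = 0.017501


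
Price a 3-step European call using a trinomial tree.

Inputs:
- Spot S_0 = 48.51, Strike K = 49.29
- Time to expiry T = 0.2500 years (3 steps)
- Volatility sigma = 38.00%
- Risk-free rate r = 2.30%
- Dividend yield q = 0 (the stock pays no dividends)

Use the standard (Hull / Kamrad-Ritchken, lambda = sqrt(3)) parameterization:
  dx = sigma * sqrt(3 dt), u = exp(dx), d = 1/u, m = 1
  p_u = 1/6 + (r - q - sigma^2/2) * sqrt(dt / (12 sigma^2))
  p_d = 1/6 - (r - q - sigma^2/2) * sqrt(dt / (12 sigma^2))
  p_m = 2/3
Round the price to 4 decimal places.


Answer: Price = V(0,0) = 3.2402

Derivation:
dt = T/N = 0.083333; dx = sigma*sqrt(3*dt) = 0.190000
u = exp(dx) = 1.209250; d = 1/u = 0.826959
p_u = 0.155877, p_m = 0.666667, p_d = 0.177456
Discount per step: exp(-r*dt) = 0.998085
Stock lattice S(k, j) with j the centered position index:
  k=0: S(0,+0) = 48.5100
  k=1: S(1,-1) = 40.1158; S(1,+0) = 48.5100; S(1,+1) = 58.6607
  k=2: S(2,-2) = 33.1741; S(2,-1) = 40.1158; S(2,+0) = 48.5100; S(2,+1) = 58.6607; S(2,+2) = 70.9354
  k=3: S(3,-3) = 27.4336; S(3,-2) = 33.1741; S(3,-1) = 40.1158; S(3,+0) = 48.5100; S(3,+1) = 58.6607; S(3,+2) = 70.9354; S(3,+3) = 85.7786
Terminal payoffs V(N, j) = max(S_T - K, 0):
  V(3,-3) = 0.000000; V(3,-2) = 0.000000; V(3,-1) = 0.000000; V(3,+0) = 0.000000; V(3,+1) = 9.370698; V(3,+2) = 21.645425; V(3,+3) = 36.488635
Backward induction: V(k, j) = exp(-r*dt) * [p_u * V(k+1, j+1) + p_m * V(k+1, j) + p_d * V(k+1, j-1)]
  V(2,-2) = exp(-r*dt) * [p_u*0.000000 + p_m*0.000000 + p_d*0.000000] = 0.000000
  V(2,-1) = exp(-r*dt) * [p_u*0.000000 + p_m*0.000000 + p_d*0.000000] = 0.000000
  V(2,+0) = exp(-r*dt) * [p_u*9.370698 + p_m*0.000000 + p_d*0.000000] = 1.457881
  V(2,+1) = exp(-r*dt) * [p_u*21.645425 + p_m*9.370698 + p_d*0.000000] = 9.602737
  V(2,+2) = exp(-r*dt) * [p_u*36.488635 + p_m*21.645425 + p_d*9.370698] = 21.739211
  V(1,-1) = exp(-r*dt) * [p_u*1.457881 + p_m*0.000000 + p_d*0.000000] = 0.226815
  V(1,+0) = exp(-r*dt) * [p_u*9.602737 + p_m*1.457881 + p_d*0.000000] = 2.464041
  V(1,+1) = exp(-r*dt) * [p_u*21.739211 + p_m*9.602737 + p_d*1.457881] = 10.029939
  V(0,+0) = exp(-r*dt) * [p_u*10.029939 + p_m*2.464041 + p_d*0.226815] = 3.240166


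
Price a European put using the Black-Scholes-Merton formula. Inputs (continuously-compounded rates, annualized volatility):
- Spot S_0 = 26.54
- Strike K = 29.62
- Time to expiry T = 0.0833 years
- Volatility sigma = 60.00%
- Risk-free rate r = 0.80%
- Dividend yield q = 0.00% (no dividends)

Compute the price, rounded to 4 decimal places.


Answer: Price = 3.8379

Derivation:
d1 = (ln(S/K) + (r - q + 0.5*sigma^2) * T) / (sigma * sqrt(T)) = -0.54360537
d2 = d1 - sigma * sqrt(T) = -0.71677581
exp(-rT) = 0.99933382; exp(-qT) = 1.00000000
P = K * exp(-rT) * N(-d2) - S_0 * exp(-qT) * N(-d1)
N(-d1) = 0.70664347; N(-d2) = 0.76324378
P = 29.6200 * 0.99933382 * 0.76324378 - 26.5400 * 1.00000000 * 0.70664347 = 3.8379


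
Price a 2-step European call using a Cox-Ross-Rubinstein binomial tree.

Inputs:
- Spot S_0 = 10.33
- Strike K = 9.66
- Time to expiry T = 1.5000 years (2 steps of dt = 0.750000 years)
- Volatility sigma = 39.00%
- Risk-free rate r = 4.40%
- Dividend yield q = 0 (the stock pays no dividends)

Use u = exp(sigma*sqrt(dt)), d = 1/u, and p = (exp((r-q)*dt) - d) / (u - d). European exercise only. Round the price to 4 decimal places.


dt = T/N = 0.750000
u = exp(sigma*sqrt(dt)) = 1.401790; d = 1/u = 0.713374
p = (exp((r-q)*dt) - d) / (u - d) = 0.465092
Discount per step: exp(-r*dt) = 0.967539
Stock lattice S(k, i) with i counting down-moves:
  k=0: S(0,0) = 10.3300
  k=1: S(1,0) = 14.4805; S(1,1) = 7.3692
  k=2: S(2,0) = 20.2986; S(2,1) = 10.3300; S(2,2) = 5.2570
Terminal payoffs V(N, i) = max(S_T - K, 0):
  V(2,0) = 10.638604; V(2,1) = 0.670000; V(2,2) = 0.000000
Backward induction: V(k, i) = exp(-r*dt) * [p * V(k+1, i) + (1-p) * V(k+1, i+1)].
  V(1,0) = exp(-r*dt) * [p*10.638604 + (1-p)*0.670000] = 5.134067
  V(1,1) = exp(-r*dt) * [p*0.670000 + (1-p)*0.000000] = 0.301496
  V(0,0) = exp(-r*dt) * [p*5.134067 + (1-p)*0.301496] = 2.466339

Answer: Price = V(0,0) = 2.4663


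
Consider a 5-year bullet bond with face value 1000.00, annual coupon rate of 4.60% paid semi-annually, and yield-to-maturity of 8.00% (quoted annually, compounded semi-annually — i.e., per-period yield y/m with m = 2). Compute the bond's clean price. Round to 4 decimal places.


Answer: Price = 862.1148

Derivation:
Coupon per period c = face * coupon_rate / m = 23.000000
Periods per year m = 2; per-period yield y/m = 0.040000
Number of cashflows N = 10
Cashflows (t years, CF_t, discount factor 1/(1+y/m)^(m*t), PV):
  t = 0.5000: CF_t = 23.000000, DF = 0.961538, PV = 22.115385
  t = 1.0000: CF_t = 23.000000, DF = 0.924556, PV = 21.264793
  t = 1.5000: CF_t = 23.000000, DF = 0.888996, PV = 20.446916
  t = 2.0000: CF_t = 23.000000, DF = 0.854804, PV = 19.660496
  t = 2.5000: CF_t = 23.000000, DF = 0.821927, PV = 18.904323
  t = 3.0000: CF_t = 23.000000, DF = 0.790315, PV = 18.177234
  t = 3.5000: CF_t = 23.000000, DF = 0.759918, PV = 17.478110
  t = 4.0000: CF_t = 23.000000, DF = 0.730690, PV = 16.805875
  t = 4.5000: CF_t = 23.000000, DF = 0.702587, PV = 16.159495
  t = 5.0000: CF_t = 1023.000000, DF = 0.675564, PV = 691.102145
Price P = sum_t PV_t = 862.114772


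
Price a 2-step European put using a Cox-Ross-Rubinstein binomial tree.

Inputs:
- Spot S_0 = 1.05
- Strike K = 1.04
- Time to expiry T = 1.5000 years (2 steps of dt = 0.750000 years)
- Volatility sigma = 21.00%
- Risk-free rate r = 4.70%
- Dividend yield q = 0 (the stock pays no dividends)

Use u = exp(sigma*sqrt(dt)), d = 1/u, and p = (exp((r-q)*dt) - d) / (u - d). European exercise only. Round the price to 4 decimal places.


Answer: Price = V(0,0) = 0.0578

Derivation:
dt = T/N = 0.750000
u = exp(sigma*sqrt(dt)) = 1.199453; d = 1/u = 0.833714
p = (exp((r-q)*dt) - d) / (u - d) = 0.552758
Discount per step: exp(-r*dt) = 0.965364
Stock lattice S(k, i) with i counting down-moves:
  k=0: S(0,0) = 1.0500
  k=1: S(1,0) = 1.2594; S(1,1) = 0.8754
  k=2: S(2,0) = 1.5106; S(2,1) = 1.0500; S(2,2) = 0.7298
Terminal payoffs V(N, i) = max(K - S_T, 0):
  V(2,0) = 0.000000; V(2,1) = 0.000000; V(2,2) = 0.310168
Backward induction: V(k, i) = exp(-r*dt) * [p * V(k+1, i) + (1-p) * V(k+1, i+1)].
  V(1,0) = exp(-r*dt) * [p*0.000000 + (1-p)*0.000000] = 0.000000
  V(1,1) = exp(-r*dt) * [p*0.000000 + (1-p)*0.310168] = 0.133915
  V(0,0) = exp(-r*dt) * [p*0.000000 + (1-p)*0.133915] = 0.057818


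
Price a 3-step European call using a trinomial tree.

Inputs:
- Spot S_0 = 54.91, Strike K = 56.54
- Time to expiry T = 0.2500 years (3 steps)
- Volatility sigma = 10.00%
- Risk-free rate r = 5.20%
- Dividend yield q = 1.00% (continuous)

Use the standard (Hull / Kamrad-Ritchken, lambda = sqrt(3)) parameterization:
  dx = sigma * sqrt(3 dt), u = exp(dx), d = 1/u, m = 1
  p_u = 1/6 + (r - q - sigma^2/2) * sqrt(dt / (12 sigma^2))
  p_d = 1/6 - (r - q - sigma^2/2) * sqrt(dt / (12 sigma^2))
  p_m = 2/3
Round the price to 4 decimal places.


Answer: Price = V(0,0) = 0.7011

Derivation:
dt = T/N = 0.083333; dx = sigma*sqrt(3*dt) = 0.050000
u = exp(dx) = 1.051271; d = 1/u = 0.951229
p_u = 0.197500, p_m = 0.666667, p_d = 0.135833
Discount per step: exp(-r*dt) = 0.995676
Stock lattice S(k, j) with j the centered position index:
  k=0: S(0,+0) = 54.9100
  k=1: S(1,-1) = 52.2320; S(1,+0) = 54.9100; S(1,+1) = 57.7253
  k=2: S(2,-2) = 49.6846; S(2,-1) = 52.2320; S(2,+0) = 54.9100; S(2,+1) = 57.7253; S(2,+2) = 60.6849
  k=3: S(3,-3) = 47.2615; S(3,-2) = 49.6846; S(3,-1) = 52.2320; S(3,+0) = 54.9100; S(3,+1) = 57.7253; S(3,+2) = 60.6849; S(3,+3) = 63.7963
Terminal payoffs V(N, j) = max(S_T - K, 0):
  V(3,-3) = 0.000000; V(3,-2) = 0.000000; V(3,-1) = 0.000000; V(3,+0) = 0.000000; V(3,+1) = 1.185296; V(3,+2) = 4.144935; V(3,+3) = 7.256318
Backward induction: V(k, j) = exp(-r*dt) * [p_u * V(k+1, j+1) + p_m * V(k+1, j) + p_d * V(k+1, j-1)]
  V(2,-2) = exp(-r*dt) * [p_u*0.000000 + p_m*0.000000 + p_d*0.000000] = 0.000000
  V(2,-1) = exp(-r*dt) * [p_u*0.000000 + p_m*0.000000 + p_d*0.000000] = 0.000000
  V(2,+0) = exp(-r*dt) * [p_u*1.185296 + p_m*0.000000 + p_d*0.000000] = 0.233084
  V(2,+1) = exp(-r*dt) * [p_u*4.144935 + p_m*1.185296 + p_d*0.000000] = 1.601865
  V(2,+2) = exp(-r*dt) * [p_u*7.256318 + p_m*4.144935 + p_d*1.185296] = 4.338574
  V(1,-1) = exp(-r*dt) * [p_u*0.233084 + p_m*0.000000 + p_d*0.000000] = 0.045835
  V(1,+0) = exp(-r*dt) * [p_u*1.601865 + p_m*0.233084 + p_d*0.000000] = 0.469718
  V(1,+1) = exp(-r*dt) * [p_u*4.338574 + p_m*1.601865 + p_d*0.233084] = 1.947980
  V(0,+0) = exp(-r*dt) * [p_u*1.947980 + p_m*0.469718 + p_d*0.045835] = 0.701053


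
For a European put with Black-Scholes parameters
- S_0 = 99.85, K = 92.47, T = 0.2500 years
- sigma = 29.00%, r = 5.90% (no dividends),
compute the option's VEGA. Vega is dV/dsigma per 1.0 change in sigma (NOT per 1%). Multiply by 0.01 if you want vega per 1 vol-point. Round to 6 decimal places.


d1 = 0.7037744295; d2 = 0.5587744295
phi(d1) = 0.3114277976; exp(-qT) = 1.0000000000; exp(-rT) = 0.9853582484
Vega = S * exp(-qT) * phi(d1) * sqrt(T) = 99.8500 * 1.0000000000 * 0.3114277976 * 0.5000000000 = 15.548033

Answer: Vega = 15.548033


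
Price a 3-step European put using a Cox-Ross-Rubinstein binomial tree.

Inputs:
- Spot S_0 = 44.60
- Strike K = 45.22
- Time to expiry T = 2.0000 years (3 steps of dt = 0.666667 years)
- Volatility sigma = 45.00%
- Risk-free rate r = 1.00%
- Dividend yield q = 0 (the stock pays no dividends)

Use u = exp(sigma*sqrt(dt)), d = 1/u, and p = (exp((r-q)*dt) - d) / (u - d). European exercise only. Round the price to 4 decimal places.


Answer: Price = V(0,0) = 11.8413

Derivation:
dt = T/N = 0.666667
u = exp(sigma*sqrt(dt)) = 1.444009; d = 1/u = 0.692516
p = (exp((r-q)*dt) - d) / (u - d) = 0.418065
Discount per step: exp(-r*dt) = 0.993356
Stock lattice S(k, i) with i counting down-moves:
  k=0: S(0,0) = 44.6000
  k=1: S(1,0) = 64.4028; S(1,1) = 30.8862
  k=2: S(2,0) = 92.9983; S(2,1) = 44.6000; S(2,2) = 21.3892
  k=3: S(3,0) = 134.2903; S(3,1) = 64.4028; S(3,2) = 30.8862; S(3,3) = 14.8124
Terminal payoffs V(N, i) = max(K - S_T, 0):
  V(3,0) = 0.000000; V(3,1) = 0.000000; V(3,2) = 14.333772; V(3,3) = 30.407618
Backward induction: V(k, i) = exp(-r*dt) * [p * V(k+1, i) + (1-p) * V(k+1, i+1)].
  V(2,0) = exp(-r*dt) * [p*0.000000 + (1-p)*0.000000] = 0.000000
  V(2,1) = exp(-r*dt) * [p*0.000000 + (1-p)*14.333772] = 8.285905
  V(2,2) = exp(-r*dt) * [p*14.333772 + (1-p)*30.407618] = 23.530319
  V(1,0) = exp(-r*dt) * [p*0.000000 + (1-p)*8.285905] = 4.789822
  V(1,1) = exp(-r*dt) * [p*8.285905 + (1-p)*23.530319] = 17.043168
  V(0,0) = exp(-r*dt) * [p*4.789822 + (1-p)*17.043168] = 11.841272


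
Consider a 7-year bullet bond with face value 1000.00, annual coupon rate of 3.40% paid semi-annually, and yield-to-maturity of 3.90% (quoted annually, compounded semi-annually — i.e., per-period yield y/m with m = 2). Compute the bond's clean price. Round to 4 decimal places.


Coupon per period c = face * coupon_rate / m = 17.000000
Periods per year m = 2; per-period yield y/m = 0.019500
Number of cashflows N = 14
Cashflows (t years, CF_t, discount factor 1/(1+y/m)^(m*t), PV):
  t = 0.5000: CF_t = 17.000000, DF = 0.980873, PV = 16.674841
  t = 1.0000: CF_t = 17.000000, DF = 0.962112, PV = 16.355901
  t = 1.5000: CF_t = 17.000000, DF = 0.943709, PV = 16.043061
  t = 2.0000: CF_t = 17.000000, DF = 0.925659, PV = 15.736205
  t = 2.5000: CF_t = 17.000000, DF = 0.907954, PV = 15.435218
  t = 3.0000: CF_t = 17.000000, DF = 0.890588, PV = 15.139988
  t = 3.5000: CF_t = 17.000000, DF = 0.873553, PV = 14.850405
  t = 4.0000: CF_t = 17.000000, DF = 0.856845, PV = 14.566361
  t = 4.5000: CF_t = 17.000000, DF = 0.840456, PV = 14.287750
  t = 5.0000: CF_t = 17.000000, DF = 0.824380, PV = 14.014468
  t = 5.5000: CF_t = 17.000000, DF = 0.808613, PV = 13.746413
  t = 6.0000: CF_t = 17.000000, DF = 0.793146, PV = 13.483485
  t = 6.5000: CF_t = 17.000000, DF = 0.777976, PV = 13.225586
  t = 7.0000: CF_t = 1017.000000, DF = 0.763095, PV = 776.067920
Price P = sum_t PV_t = 969.627602

Answer: Price = 969.6276


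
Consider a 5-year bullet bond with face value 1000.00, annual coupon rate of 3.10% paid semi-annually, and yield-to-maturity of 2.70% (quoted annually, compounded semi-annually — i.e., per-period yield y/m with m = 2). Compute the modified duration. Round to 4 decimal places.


Answer: Modified duration = 4.6116

Derivation:
Coupon per period c = face * coupon_rate / m = 15.500000
Periods per year m = 2; per-period yield y/m = 0.013500
Number of cashflows N = 10
Cashflows (t years, CF_t, discount factor 1/(1+y/m)^(m*t), PV):
  t = 0.5000: CF_t = 15.500000, DF = 0.986680, PV = 15.293537
  t = 1.0000: CF_t = 15.500000, DF = 0.973537, PV = 15.089825
  t = 1.5000: CF_t = 15.500000, DF = 0.960569, PV = 14.888825
  t = 2.0000: CF_t = 15.500000, DF = 0.947774, PV = 14.690504
  t = 2.5000: CF_t = 15.500000, DF = 0.935150, PV = 14.494824
  t = 3.0000: CF_t = 15.500000, DF = 0.922694, PV = 14.301750
  t = 3.5000: CF_t = 15.500000, DF = 0.910403, PV = 14.111248
  t = 4.0000: CF_t = 15.500000, DF = 0.898276, PV = 13.923284
  t = 4.5000: CF_t = 15.500000, DF = 0.886311, PV = 13.737823
  t = 5.0000: CF_t = 1015.500000, DF = 0.874505, PV = 888.060181
Price P = sum_t PV_t = 1018.591800
First compute Macaulay numerator sum_t t * PV_t:
  t * PV_t at t = 0.5000: 7.646769
  t * PV_t at t = 1.0000: 15.089825
  t * PV_t at t = 1.5000: 22.333238
  t * PV_t at t = 2.0000: 29.381007
  t * PV_t at t = 2.5000: 36.237059
  t * PV_t at t = 3.0000: 42.905250
  t * PV_t at t = 3.5000: 49.389368
  t * PV_t at t = 4.0000: 55.693135
  t * PV_t at t = 4.5000: 61.820204
  t * PV_t at t = 5.0000: 4440.300904
Macaulay duration D = 4760.796759 / 1018.591800 = 4.673901
Modified duration = D / (1 + y/m) = 4.673901 / (1 + 0.013500) = 4.611643


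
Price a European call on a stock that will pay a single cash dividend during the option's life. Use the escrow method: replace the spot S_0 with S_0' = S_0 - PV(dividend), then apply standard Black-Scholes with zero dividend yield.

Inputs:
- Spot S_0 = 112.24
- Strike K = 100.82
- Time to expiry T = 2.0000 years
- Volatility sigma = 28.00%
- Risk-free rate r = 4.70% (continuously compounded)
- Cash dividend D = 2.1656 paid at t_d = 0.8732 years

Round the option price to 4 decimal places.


PV(D) = D * exp(-r * t_d) = 2.1656 * 0.95979035 = 2.07852199
S_0' = S_0 - PV(D) = 112.2400 - 2.07852199 = 110.16147801
d1 = (ln(S_0'/K) + (r + sigma^2/2)*T) / (sigma*sqrt(T)) = 0.65915111
d2 = d1 - sigma*sqrt(T) = 0.26317131
exp(-rT) = 0.91028276
N(d1) = 0.74510063; N(d2) = 0.60379073
C = S_0' * N(d1) - K * exp(-rT) * N(d2) = 110.16147801 * 0.74510063 - 100.8200 * 0.91028276 * 0.60379073 = 26.6687

Answer: Price = 26.6687


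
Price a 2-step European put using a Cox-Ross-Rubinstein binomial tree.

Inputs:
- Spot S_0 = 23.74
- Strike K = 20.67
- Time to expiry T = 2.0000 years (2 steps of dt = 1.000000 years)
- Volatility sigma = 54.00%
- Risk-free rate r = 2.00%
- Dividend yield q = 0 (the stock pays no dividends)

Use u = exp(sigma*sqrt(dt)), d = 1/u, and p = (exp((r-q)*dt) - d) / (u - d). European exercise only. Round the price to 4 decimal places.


dt = T/N = 1.000000
u = exp(sigma*sqrt(dt)) = 1.716007; d = 1/u = 0.582748
p = (exp((r-q)*dt) - d) / (u - d) = 0.386013
Discount per step: exp(-r*dt) = 0.980199
Stock lattice S(k, i) with i counting down-moves:
  k=0: S(0,0) = 23.7400
  k=1: S(1,0) = 40.7380; S(1,1) = 13.8344
  k=2: S(2,0) = 69.9067; S(2,1) = 23.7400; S(2,2) = 8.0620
Terminal payoffs V(N, i) = max(K - S_T, 0):
  V(2,0) = 0.000000; V(2,1) = 0.000000; V(2,2) = 12.608002
Backward induction: V(k, i) = exp(-r*dt) * [p * V(k+1, i) + (1-p) * V(k+1, i+1)].
  V(1,0) = exp(-r*dt) * [p*0.000000 + (1-p)*0.000000] = 0.000000
  V(1,1) = exp(-r*dt) * [p*0.000000 + (1-p)*12.608002] = 7.587859
  V(0,0) = exp(-r*dt) * [p*0.000000 + (1-p)*7.587859] = 4.566592

Answer: Price = V(0,0) = 4.5666


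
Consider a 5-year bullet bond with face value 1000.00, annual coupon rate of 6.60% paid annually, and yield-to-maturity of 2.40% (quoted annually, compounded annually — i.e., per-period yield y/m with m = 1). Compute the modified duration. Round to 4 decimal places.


Answer: Modified duration = 4.3686

Derivation:
Coupon per period c = face * coupon_rate / m = 66.000000
Periods per year m = 1; per-period yield y/m = 0.024000
Number of cashflows N = 5
Cashflows (t years, CF_t, discount factor 1/(1+y/m)^(m*t), PV):
  t = 1.0000: CF_t = 66.000000, DF = 0.976562, PV = 64.453125
  t = 2.0000: CF_t = 66.000000, DF = 0.953674, PV = 62.942505
  t = 3.0000: CF_t = 66.000000, DF = 0.931323, PV = 61.467290
  t = 4.0000: CF_t = 66.000000, DF = 0.909495, PV = 60.026650
  t = 5.0000: CF_t = 1066.000000, DF = 0.888178, PV = 946.798195
Price P = sum_t PV_t = 1195.687766
First compute Macaulay numerator sum_t t * PV_t:
  t * PV_t at t = 1.0000: 64.453125
  t * PV_t at t = 2.0000: 125.885010
  t * PV_t at t = 3.0000: 184.401870
  t * PV_t at t = 4.0000: 240.106601
  t * PV_t at t = 5.0000: 4733.990977
Macaulay duration D = 5348.837583 / 1195.687766 = 4.473440
Modified duration = D / (1 + y/m) = 4.473440 / (1 + 0.024000) = 4.368594


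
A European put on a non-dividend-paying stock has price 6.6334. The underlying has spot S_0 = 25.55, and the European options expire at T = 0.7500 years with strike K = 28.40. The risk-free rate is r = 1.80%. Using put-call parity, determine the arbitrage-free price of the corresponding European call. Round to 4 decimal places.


Put-call parity: C - P = S_0 * exp(-qT) - K * exp(-rT).
S_0 * exp(-qT) = 25.5500 * 1.00000000 = 25.55000000
K * exp(-rT) = 28.4000 * 0.98659072 = 28.01917634
C = P + S*exp(-qT) - K*exp(-rT)
C = 6.6334 + 25.55000000 - 28.01917634 = 4.1642

Answer: Call price = 4.1642


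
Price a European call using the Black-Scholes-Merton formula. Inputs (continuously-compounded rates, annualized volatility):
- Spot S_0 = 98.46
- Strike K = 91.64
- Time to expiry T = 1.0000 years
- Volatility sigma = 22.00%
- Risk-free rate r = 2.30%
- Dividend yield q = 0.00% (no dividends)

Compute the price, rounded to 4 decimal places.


d1 = (ln(S/K) + (r - q + 0.5*sigma^2) * T) / (sigma * sqrt(T)) = 0.54082962
d2 = d1 - sigma * sqrt(T) = 0.32082962
exp(-rT) = 0.97726248; exp(-qT) = 1.00000000
C = S_0 * exp(-qT) * N(d1) - K * exp(-rT) * N(d2)
N(d1) = 0.70568749; N(d2) = 0.62583024
C = 98.4600 * 1.00000000 * 0.70568749 - 91.6400 * 0.97726248 * 0.62583024 = 13.4349

Answer: Price = 13.4349


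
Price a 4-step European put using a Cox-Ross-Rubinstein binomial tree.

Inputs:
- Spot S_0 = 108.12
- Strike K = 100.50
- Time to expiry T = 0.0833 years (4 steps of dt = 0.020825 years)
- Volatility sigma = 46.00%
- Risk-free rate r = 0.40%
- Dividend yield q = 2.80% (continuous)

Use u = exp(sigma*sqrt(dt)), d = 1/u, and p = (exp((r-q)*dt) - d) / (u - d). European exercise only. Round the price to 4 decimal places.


dt = T/N = 0.020825
u = exp(sigma*sqrt(dt)) = 1.068635; d = 1/u = 0.935773
p = (exp((r-q)*dt) - d) / (u - d) = 0.479650
Discount per step: exp(-r*dt) = 0.999917
Stock lattice S(k, i) with i counting down-moves:
  k=0: S(0,0) = 108.1200
  k=1: S(1,0) = 115.5408; S(1,1) = 101.1758
  k=2: S(2,0) = 123.4709; S(2,1) = 108.1200; S(2,2) = 94.6776
  k=3: S(3,0) = 131.9453; S(3,1) = 115.5408; S(3,2) = 101.1758; S(3,3) = 88.5968
  k=4: S(4,0) = 141.0014; S(4,1) = 123.4709; S(4,2) = 108.1200; S(4,3) = 94.6776; S(4,4) = 82.9065
Terminal payoffs V(N, i) = max(K - S_T, 0):
  V(4,0) = 0.000000; V(4,1) = 0.000000; V(4,2) = 0.000000; V(4,3) = 5.822373; V(4,4) = 17.593479
Backward induction: V(k, i) = exp(-r*dt) * [p * V(k+1, i) + (1-p) * V(k+1, i+1)].
  V(3,0) = exp(-r*dt) * [p*0.000000 + (1-p)*0.000000] = 0.000000
  V(3,1) = exp(-r*dt) * [p*0.000000 + (1-p)*0.000000] = 0.000000
  V(3,2) = exp(-r*dt) * [p*0.000000 + (1-p)*5.822373] = 3.029421
  V(3,3) = exp(-r*dt) * [p*5.822373 + (1-p)*17.593479] = 11.946476
  V(2,0) = exp(-r*dt) * [p*0.000000 + (1-p)*0.000000] = 0.000000
  V(2,1) = exp(-r*dt) * [p*0.000000 + (1-p)*3.029421] = 1.576229
  V(2,2) = exp(-r*dt) * [p*3.029421 + (1-p)*11.946476] = 7.668774
  V(1,0) = exp(-r*dt) * [p*0.000000 + (1-p)*1.576229] = 0.820123
  V(1,1) = exp(-r*dt) * [p*1.576229 + (1-p)*7.668774] = 4.746091
  V(0,0) = exp(-r*dt) * [p*0.820123 + (1-p)*4.746091] = 2.862763

Answer: Price = V(0,0) = 2.8628


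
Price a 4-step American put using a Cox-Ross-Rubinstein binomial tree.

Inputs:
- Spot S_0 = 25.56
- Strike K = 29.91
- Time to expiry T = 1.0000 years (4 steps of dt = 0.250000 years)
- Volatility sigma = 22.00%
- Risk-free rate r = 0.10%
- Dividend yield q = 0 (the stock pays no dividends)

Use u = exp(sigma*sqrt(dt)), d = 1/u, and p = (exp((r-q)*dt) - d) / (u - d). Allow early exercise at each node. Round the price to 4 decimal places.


Answer: Price = V(0,0) = 5.2514

Derivation:
dt = T/N = 0.250000
u = exp(sigma*sqrt(dt)) = 1.116278; d = 1/u = 0.895834
p = (exp((r-q)*dt) - d) / (u - d) = 0.473662
Discount per step: exp(-r*dt) = 0.999750
Stock lattice S(k, i) with i counting down-moves:
  k=0: S(0,0) = 25.5600
  k=1: S(1,0) = 28.5321; S(1,1) = 22.8975
  k=2: S(2,0) = 31.8497; S(2,1) = 25.5600; S(2,2) = 20.5124
  k=3: S(3,0) = 35.5531; S(3,1) = 28.5321; S(3,2) = 22.8975; S(3,3) = 18.3757
  k=4: S(4,0) = 39.6872; S(4,1) = 31.8497; S(4,2) = 25.5600; S(4,3) = 20.5124; S(4,4) = 16.4616
Terminal payoffs V(N, i) = max(K - S_T, 0):
  V(4,0) = 0.000000; V(4,1) = 0.000000; V(4,2) = 4.350000; V(4,3) = 9.397620; V(4,4) = 13.448429
Backward induction: V(k, i) = exp(-r*dt) * [p * V(k+1, i) + (1-p) * V(k+1, i+1)]; then take max(V_cont, immediate exercise) for American.
  V(3,0) = exp(-r*dt) * [p*0.000000 + (1-p)*0.000000] = 0.000000; exercise = 0.000000; V(3,0) = max -> 0.000000
  V(3,1) = exp(-r*dt) * [p*0.000000 + (1-p)*4.350000] = 2.288998; exercise = 1.377933; V(3,1) = max -> 2.288998
  V(3,2) = exp(-r*dt) * [p*4.350000 + (1-p)*9.397620] = 7.005003; exercise = 7.012480; V(3,2) = max -> 7.012480
  V(3,3) = exp(-r*dt) * [p*9.397620 + (1-p)*13.448429] = 11.526833; exercise = 11.534309; V(3,3) = max -> 11.534309
  V(2,0) = exp(-r*dt) * [p*0.000000 + (1-p)*2.288998] = 1.204486; exercise = 0.000000; V(2,0) = max -> 1.204486
  V(2,1) = exp(-r*dt) * [p*2.288998 + (1-p)*7.012480] = 4.773953; exercise = 4.350000; V(2,1) = max -> 4.773953
  V(2,2) = exp(-r*dt) * [p*7.012480 + (1-p)*11.534309] = 9.390143; exercise = 9.397620; V(2,2) = max -> 9.397620
  V(1,0) = exp(-r*dt) * [p*1.204486 + (1-p)*4.773953] = 3.082462; exercise = 1.377933; V(1,0) = max -> 3.082462
  V(1,1) = exp(-r*dt) * [p*4.773953 + (1-p)*9.397620] = 7.205763; exercise = 7.012480; V(1,1) = max -> 7.205763
  V(0,0) = exp(-r*dt) * [p*3.082462 + (1-p)*7.205763] = 5.251399; exercise = 4.350000; V(0,0) = max -> 5.251399


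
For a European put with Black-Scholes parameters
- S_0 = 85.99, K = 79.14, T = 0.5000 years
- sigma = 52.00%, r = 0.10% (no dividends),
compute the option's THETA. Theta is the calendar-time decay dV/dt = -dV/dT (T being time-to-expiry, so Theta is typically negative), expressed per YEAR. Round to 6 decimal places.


d1 = 0.4109720236; d2 = 0.0432764973
phi(d1) = 0.3666353450; exp(-qT) = 1.0000000000; exp(-rT) = 0.9995001250
Theta = -S*exp(-qT)*phi(d1)*sigma/(2*sqrt(T)) + r*K*exp(-rT)*N(-d2) - q*S*exp(-qT)*N(-d1)
N(-d1) = 0.3405465244; N(-d2) = 0.4827405630; sqrt(T) = 0.7071067812
Term 1 = -85.9900 * 1.0000000000 * 0.3666353450 * 0.5200 / (2 * 0.7071067812) = -11.5923270434
Term 2 = 0.0010 * 79.1400 * 0.9995001250 * 0.4827405630 = 0.0381849909
Term 3 = 0 (no dividend yield, q = 0)
Theta = -11.5923270434 + (0.0381849909) + (0.0000000000) = -11.554142

Answer: Theta = -11.554142
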